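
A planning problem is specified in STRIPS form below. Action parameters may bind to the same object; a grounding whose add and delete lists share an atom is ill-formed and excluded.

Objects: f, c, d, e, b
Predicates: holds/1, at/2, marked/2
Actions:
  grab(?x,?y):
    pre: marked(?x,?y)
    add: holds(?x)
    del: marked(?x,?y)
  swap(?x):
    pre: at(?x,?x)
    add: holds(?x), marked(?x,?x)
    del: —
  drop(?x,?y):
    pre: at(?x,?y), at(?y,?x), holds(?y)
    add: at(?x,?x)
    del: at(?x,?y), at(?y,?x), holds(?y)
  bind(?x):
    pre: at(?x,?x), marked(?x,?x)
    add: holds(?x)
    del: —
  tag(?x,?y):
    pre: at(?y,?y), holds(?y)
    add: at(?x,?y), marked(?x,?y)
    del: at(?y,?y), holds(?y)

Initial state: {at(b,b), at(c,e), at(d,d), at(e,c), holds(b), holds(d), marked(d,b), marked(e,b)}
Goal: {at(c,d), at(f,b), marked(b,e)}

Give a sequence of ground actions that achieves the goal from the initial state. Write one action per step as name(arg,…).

grab(e,b); tag(f,b); tag(c,d); grab(c,d); drop(e,c); tag(b,e)

1. grab(e,b)  →  {at(b,b), at(c,e), at(d,d), at(e,c), holds(b), holds(d), holds(e), marked(d,b)}
2. tag(f,b)  →  {at(c,e), at(d,d), at(e,c), at(f,b), holds(d), holds(e), marked(d,b), marked(f,b)}
3. tag(c,d)  →  {at(c,d), at(c,e), at(e,c), at(f,b), holds(e), marked(c,d), marked(d,b), marked(f,b)}
4. grab(c,d)  →  {at(c,d), at(c,e), at(e,c), at(f,b), holds(c), holds(e), marked(d,b), marked(f,b)}
5. drop(e,c)  →  {at(c,d), at(e,e), at(f,b), holds(e), marked(d,b), marked(f,b)}
6. tag(b,e)  →  {at(b,e), at(c,d), at(f,b), marked(b,e), marked(d,b), marked(f,b)}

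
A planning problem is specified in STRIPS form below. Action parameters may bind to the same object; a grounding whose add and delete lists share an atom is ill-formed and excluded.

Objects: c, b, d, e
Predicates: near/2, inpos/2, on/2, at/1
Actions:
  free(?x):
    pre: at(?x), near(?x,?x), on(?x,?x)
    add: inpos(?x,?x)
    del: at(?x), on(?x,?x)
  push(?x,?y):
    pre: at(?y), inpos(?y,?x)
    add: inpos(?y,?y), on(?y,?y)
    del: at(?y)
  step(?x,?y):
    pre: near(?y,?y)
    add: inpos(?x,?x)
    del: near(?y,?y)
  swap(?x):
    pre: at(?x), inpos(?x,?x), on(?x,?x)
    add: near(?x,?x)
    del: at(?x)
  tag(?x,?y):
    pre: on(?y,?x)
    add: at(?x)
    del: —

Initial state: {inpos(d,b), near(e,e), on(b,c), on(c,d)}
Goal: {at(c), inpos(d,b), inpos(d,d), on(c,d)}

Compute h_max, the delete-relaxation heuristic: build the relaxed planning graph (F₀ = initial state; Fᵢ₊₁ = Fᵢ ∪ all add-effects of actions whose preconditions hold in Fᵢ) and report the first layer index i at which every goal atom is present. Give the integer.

F0 = init (4 atoms)
F1 = F0 ∪ {at(c), at(d), inpos(b,b), inpos(c,c), inpos(d,d), inpos(e,e)}  (10 atoms)
goal ⊆ F1  ⇒  h_max = 1

1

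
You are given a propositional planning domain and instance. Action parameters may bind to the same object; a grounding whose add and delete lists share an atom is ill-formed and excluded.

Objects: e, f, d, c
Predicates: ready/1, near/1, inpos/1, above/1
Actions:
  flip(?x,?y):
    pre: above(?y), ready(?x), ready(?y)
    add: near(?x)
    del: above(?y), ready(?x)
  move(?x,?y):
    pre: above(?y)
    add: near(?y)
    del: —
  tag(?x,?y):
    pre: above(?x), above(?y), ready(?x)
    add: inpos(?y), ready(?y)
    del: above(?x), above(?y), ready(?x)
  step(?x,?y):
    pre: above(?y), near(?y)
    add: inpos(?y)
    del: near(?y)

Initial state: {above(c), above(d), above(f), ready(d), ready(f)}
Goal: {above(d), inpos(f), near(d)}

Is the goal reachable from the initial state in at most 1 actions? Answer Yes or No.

No

1. move(e,f)  →  {above(c), above(d), above(f), near(f), ready(d), ready(f)}
2. move(e,d)  →  {above(c), above(d), above(f), near(d), near(f), ready(d), ready(f)}
3. step(e,f)  →  {above(c), above(d), above(f), inpos(f), near(d), ready(d), ready(f)}
optimal plan length = 3; 3 > 1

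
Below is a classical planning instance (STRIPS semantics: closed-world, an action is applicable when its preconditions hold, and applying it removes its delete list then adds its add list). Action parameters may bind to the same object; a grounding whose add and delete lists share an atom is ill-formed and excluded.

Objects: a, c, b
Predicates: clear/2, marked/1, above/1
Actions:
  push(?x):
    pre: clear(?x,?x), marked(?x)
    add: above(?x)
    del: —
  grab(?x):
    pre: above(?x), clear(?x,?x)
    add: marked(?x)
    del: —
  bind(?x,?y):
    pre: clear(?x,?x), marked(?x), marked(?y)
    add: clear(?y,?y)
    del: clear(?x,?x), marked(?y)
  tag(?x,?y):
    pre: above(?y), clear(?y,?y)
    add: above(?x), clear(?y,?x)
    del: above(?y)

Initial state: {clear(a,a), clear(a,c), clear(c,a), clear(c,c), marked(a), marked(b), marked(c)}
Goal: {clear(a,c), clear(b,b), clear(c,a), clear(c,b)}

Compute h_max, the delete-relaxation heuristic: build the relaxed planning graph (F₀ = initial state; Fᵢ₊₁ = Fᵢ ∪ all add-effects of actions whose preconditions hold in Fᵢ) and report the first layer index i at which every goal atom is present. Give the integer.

2

F0 = init (7 atoms)
F1 = F0 ∪ {above(a), above(c), clear(b,b)}  (10 atoms)
F2 = F1 ∪ {above(b), clear(a,b), clear(c,b)}  (13 atoms)
goal ⊆ F2  ⇒  h_max = 2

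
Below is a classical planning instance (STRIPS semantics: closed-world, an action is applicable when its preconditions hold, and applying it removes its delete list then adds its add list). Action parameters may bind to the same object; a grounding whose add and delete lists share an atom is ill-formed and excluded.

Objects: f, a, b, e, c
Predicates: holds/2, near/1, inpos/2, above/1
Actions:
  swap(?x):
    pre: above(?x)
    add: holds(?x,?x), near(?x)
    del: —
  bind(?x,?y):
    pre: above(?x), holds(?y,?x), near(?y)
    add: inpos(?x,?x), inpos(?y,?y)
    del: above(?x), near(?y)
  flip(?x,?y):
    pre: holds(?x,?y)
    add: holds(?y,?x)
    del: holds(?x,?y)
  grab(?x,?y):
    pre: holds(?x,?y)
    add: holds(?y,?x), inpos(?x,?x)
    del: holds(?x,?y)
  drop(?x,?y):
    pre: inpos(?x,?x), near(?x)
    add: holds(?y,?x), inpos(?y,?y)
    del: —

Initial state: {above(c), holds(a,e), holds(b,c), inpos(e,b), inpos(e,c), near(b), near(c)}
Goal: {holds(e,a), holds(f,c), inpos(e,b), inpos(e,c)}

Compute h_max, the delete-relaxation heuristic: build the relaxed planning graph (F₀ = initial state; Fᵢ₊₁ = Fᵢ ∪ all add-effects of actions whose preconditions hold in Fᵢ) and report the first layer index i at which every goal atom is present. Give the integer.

F0 = init (7 atoms)
F1 = F0 ∪ {holds(c,b), holds(c,c), holds(e,a), inpos(a,a), inpos(b,b), inpos(c,c)}  (13 atoms)
F2 = F1 ∪ {holds(a,b), holds(a,c), holds(b,b), holds(e,b), holds(e,c), holds(f,b), holds(f,c), inpos(e,e), inpos(f,f)}  (22 atoms)
goal ⊆ F2  ⇒  h_max = 2

2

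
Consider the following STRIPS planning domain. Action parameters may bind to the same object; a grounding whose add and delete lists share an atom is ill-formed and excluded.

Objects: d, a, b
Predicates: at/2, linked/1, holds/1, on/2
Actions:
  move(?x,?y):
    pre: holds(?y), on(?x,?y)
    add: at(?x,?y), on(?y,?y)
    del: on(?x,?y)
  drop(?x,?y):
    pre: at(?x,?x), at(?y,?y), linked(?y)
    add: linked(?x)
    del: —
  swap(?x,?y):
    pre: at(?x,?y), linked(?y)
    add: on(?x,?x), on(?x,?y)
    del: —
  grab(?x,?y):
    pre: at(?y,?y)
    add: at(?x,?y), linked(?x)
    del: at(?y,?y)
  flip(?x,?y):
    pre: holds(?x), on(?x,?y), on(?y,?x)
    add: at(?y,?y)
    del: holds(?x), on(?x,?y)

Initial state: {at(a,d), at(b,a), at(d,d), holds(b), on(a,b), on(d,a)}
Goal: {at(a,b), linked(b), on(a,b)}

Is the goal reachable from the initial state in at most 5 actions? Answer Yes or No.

Yes

1. move(a,b)  →  {at(a,b), at(a,d), at(b,a), at(d,d), holds(b), on(b,b), on(d,a)}
2. grab(b,d)  →  {at(a,b), at(a,d), at(b,a), at(b,d), holds(b), linked(b), on(b,b), on(d,a)}
3. swap(a,b)  →  {at(a,b), at(a,d), at(b,a), at(b,d), holds(b), linked(b), on(a,a), on(a,b), on(b,b), on(d,a)}
optimal plan length = 3; 3 ≤ 5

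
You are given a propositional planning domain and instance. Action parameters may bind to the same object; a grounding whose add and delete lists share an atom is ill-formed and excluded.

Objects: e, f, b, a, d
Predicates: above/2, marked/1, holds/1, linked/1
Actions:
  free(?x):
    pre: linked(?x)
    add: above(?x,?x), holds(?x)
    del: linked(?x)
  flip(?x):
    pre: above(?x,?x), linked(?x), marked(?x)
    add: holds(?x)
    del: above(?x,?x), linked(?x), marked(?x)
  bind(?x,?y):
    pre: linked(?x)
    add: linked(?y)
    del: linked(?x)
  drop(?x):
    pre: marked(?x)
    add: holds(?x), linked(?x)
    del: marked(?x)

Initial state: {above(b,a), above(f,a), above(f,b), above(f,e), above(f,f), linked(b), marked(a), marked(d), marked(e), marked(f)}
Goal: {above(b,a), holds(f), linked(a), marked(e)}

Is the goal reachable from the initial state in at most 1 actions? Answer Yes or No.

No

1. bind(b,a)  →  {above(b,a), above(f,a), above(f,b), above(f,e), above(f,f), linked(a), marked(a), marked(d), marked(e), marked(f)}
2. drop(f)  →  {above(b,a), above(f,a), above(f,b), above(f,e), above(f,f), holds(f), linked(a), linked(f), marked(a), marked(d), marked(e)}
optimal plan length = 2; 2 > 1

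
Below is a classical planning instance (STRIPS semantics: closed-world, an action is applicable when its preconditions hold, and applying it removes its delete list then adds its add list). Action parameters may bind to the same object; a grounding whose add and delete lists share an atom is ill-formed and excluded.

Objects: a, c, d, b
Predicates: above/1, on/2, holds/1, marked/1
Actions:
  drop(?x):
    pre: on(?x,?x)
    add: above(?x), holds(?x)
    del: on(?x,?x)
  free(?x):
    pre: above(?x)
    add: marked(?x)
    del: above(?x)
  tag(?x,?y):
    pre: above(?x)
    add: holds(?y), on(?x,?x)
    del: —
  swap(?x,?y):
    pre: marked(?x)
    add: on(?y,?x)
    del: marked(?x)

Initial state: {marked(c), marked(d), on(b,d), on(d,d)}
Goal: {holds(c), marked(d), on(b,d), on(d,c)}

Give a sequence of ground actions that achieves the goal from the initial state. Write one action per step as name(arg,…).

drop(d); tag(d,c); swap(c,d)

1. drop(d)  →  {above(d), holds(d), marked(c), marked(d), on(b,d)}
2. tag(d,c)  →  {above(d), holds(c), holds(d), marked(c), marked(d), on(b,d), on(d,d)}
3. swap(c,d)  →  {above(d), holds(c), holds(d), marked(d), on(b,d), on(d,c), on(d,d)}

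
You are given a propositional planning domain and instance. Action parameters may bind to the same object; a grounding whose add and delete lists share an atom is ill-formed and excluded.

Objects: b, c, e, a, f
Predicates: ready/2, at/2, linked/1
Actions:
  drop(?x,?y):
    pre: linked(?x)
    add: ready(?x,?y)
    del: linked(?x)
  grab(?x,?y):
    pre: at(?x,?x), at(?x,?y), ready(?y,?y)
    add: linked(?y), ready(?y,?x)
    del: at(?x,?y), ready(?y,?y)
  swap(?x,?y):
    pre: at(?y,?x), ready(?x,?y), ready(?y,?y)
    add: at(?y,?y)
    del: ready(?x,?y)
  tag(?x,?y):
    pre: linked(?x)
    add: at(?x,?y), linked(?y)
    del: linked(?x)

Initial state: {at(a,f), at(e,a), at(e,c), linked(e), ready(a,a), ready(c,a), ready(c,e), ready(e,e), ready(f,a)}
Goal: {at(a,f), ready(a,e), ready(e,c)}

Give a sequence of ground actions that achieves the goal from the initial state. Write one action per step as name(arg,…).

drop(e,c); swap(c,e); grab(e,a)

1. drop(e,c)  →  {at(a,f), at(e,a), at(e,c), ready(a,a), ready(c,a), ready(c,e), ready(e,c), ready(e,e), ready(f,a)}
2. swap(c,e)  →  {at(a,f), at(e,a), at(e,c), at(e,e), ready(a,a), ready(c,a), ready(e,c), ready(e,e), ready(f,a)}
3. grab(e,a)  →  {at(a,f), at(e,c), at(e,e), linked(a), ready(a,e), ready(c,a), ready(e,c), ready(e,e), ready(f,a)}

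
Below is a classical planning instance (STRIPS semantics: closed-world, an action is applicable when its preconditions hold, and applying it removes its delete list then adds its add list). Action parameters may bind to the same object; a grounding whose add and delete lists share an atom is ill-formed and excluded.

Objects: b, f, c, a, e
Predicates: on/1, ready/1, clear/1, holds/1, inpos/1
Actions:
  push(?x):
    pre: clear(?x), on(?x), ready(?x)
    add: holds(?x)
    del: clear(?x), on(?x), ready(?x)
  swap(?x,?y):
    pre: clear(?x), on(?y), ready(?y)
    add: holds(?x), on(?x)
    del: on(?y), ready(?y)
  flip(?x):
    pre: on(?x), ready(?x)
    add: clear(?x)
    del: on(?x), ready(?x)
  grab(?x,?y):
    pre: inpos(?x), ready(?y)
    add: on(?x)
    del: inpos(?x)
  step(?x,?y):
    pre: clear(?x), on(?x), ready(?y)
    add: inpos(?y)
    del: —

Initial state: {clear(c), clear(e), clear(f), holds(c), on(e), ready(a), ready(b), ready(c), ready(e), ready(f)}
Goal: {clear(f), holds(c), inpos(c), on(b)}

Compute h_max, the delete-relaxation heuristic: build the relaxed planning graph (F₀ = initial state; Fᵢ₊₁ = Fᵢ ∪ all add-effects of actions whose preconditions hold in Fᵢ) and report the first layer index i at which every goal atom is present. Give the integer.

2

F0 = init (10 atoms)
F1 = F0 ∪ {holds(e), holds(f), inpos(a), inpos(b), inpos(c), inpos(e), inpos(f), on(c), on(f)}  (19 atoms)
F2 = F1 ∪ {on(a), on(b)}  (21 atoms)
goal ⊆ F2  ⇒  h_max = 2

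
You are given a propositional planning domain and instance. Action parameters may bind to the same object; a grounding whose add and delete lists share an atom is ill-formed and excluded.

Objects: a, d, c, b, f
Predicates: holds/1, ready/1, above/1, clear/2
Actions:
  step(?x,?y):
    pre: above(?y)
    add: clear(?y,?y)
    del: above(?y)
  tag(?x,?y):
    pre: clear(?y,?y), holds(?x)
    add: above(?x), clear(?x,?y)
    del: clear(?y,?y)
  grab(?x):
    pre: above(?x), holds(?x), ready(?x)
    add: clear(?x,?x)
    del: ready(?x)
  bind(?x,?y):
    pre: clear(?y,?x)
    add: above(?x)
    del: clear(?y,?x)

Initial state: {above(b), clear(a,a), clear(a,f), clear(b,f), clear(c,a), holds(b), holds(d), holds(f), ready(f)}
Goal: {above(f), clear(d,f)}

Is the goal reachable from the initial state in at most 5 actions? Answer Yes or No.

1. tag(f,a)  →  {above(b), above(f), clear(a,f), clear(b,f), clear(c,a), clear(f,a), holds(b), holds(d), holds(f), ready(f)}
2. grab(f)  →  {above(b), above(f), clear(a,f), clear(b,f), clear(c,a), clear(f,a), clear(f,f), holds(b), holds(d), holds(f)}
3. tag(d,f)  →  {above(b), above(d), above(f), clear(a,f), clear(b,f), clear(c,a), clear(d,f), clear(f,a), holds(b), holds(d), holds(f)}
optimal plan length = 3; 3 ≤ 5

Yes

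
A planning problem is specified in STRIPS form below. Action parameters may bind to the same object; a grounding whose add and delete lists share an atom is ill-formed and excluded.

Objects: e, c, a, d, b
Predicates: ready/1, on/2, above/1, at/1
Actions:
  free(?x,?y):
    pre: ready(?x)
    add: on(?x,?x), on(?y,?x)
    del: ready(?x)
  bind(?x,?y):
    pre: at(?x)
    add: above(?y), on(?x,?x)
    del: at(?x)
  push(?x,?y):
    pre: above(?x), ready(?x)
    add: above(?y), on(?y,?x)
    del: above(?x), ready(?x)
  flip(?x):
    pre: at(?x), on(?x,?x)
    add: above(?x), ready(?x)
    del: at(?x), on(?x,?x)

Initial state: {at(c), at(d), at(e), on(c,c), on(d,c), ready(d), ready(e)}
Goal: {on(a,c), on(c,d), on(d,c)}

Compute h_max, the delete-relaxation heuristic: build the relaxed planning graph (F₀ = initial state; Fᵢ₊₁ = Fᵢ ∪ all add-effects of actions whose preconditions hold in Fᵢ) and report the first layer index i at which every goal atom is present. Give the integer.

F0 = init (7 atoms)
F1 = F0 ∪ {above(a), above(b), above(c), above(d), above(e), on(a,d), on(a,e), on(b,d), on(b,e), on(c,d), on(c,e), on(d,d), on(d,e), on(e,d), on(e,e), ready(c)}  (23 atoms)
F2 = F1 ∪ {on(a,c), on(b,c), on(e,c)}  (26 atoms)
goal ⊆ F2  ⇒  h_max = 2

2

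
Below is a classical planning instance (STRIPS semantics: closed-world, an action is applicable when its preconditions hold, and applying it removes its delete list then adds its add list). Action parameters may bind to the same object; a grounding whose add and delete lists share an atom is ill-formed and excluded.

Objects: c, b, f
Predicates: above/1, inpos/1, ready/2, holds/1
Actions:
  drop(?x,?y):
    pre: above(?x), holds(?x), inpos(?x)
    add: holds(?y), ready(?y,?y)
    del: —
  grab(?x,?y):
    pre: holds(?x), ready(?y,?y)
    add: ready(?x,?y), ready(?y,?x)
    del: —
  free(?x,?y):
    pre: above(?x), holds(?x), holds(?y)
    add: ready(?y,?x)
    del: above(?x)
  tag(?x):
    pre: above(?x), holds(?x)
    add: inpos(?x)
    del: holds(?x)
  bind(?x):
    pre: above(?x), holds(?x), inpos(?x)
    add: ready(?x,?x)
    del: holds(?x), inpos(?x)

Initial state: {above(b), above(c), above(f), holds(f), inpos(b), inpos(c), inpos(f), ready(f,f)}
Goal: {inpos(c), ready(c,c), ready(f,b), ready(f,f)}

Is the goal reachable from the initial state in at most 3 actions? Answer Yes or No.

Yes

1. drop(f,c)  →  {above(b), above(c), above(f), holds(c), holds(f), inpos(b), inpos(c), inpos(f), ready(c,c), ready(f,f)}
2. drop(c,b)  →  {above(b), above(c), above(f), holds(b), holds(c), holds(f), inpos(b), inpos(c), inpos(f), ready(b,b), ready(c,c), ready(f,f)}
3. grab(b,f)  →  {above(b), above(c), above(f), holds(b), holds(c), holds(f), inpos(b), inpos(c), inpos(f), ready(b,b), ready(b,f), ready(c,c), ready(f,b), ready(f,f)}
optimal plan length = 3; 3 ≤ 3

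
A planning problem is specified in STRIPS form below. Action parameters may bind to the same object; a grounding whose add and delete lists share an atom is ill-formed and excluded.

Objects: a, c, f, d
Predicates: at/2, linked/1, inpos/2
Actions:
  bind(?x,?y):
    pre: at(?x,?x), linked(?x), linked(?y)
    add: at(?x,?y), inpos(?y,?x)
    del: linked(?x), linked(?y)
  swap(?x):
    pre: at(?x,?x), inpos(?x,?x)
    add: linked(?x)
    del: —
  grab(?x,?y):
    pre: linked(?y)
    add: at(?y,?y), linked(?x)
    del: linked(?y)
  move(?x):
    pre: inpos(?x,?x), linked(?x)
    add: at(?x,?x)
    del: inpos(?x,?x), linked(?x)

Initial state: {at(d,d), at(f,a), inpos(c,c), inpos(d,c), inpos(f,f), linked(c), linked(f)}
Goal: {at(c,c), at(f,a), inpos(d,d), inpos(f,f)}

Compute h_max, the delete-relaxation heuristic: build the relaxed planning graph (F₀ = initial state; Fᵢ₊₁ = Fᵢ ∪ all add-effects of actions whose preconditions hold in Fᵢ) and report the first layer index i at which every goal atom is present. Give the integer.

F0 = init (7 atoms)
F1 = F0 ∪ {at(c,c), at(f,f), linked(a), linked(d)}  (11 atoms)
F2 = F1 ∪ {at(a,a), at(c,a), at(c,d), at(c,f), at(d,a), at(d,c), at(d,f), at(f,c), at(f,d), inpos(a,c), inpos(a,d), inpos(a,f), inpos(c,d), inpos(c,f), inpos(d,d), inpos(d,f), inpos(f,c), inpos(f,d)}  (29 atoms)
goal ⊆ F2  ⇒  h_max = 2

2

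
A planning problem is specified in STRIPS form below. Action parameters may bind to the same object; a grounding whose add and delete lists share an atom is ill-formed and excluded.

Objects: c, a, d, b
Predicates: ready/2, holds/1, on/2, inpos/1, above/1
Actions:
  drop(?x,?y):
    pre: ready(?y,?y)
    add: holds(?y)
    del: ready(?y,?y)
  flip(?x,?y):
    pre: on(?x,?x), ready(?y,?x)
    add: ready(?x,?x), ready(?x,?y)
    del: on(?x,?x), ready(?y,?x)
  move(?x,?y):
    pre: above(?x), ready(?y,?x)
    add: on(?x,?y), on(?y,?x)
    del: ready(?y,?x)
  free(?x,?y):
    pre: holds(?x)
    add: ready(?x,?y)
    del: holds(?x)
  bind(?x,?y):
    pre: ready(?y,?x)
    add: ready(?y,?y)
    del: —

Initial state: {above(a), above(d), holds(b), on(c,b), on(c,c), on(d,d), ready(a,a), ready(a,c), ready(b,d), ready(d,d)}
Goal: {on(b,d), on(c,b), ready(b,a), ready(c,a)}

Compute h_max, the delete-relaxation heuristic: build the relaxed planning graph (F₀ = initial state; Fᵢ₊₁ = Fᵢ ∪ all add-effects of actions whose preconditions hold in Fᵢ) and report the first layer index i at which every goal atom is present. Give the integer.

F0 = init (10 atoms)
F1 = F0 ∪ {holds(a), holds(d), on(a,a), on(b,d), on(d,b), ready(b,a), ready(b,b), ready(b,c), ready(c,a), ready(c,c), ready(d,b)}  (21 atoms)
goal ⊆ F1  ⇒  h_max = 1

1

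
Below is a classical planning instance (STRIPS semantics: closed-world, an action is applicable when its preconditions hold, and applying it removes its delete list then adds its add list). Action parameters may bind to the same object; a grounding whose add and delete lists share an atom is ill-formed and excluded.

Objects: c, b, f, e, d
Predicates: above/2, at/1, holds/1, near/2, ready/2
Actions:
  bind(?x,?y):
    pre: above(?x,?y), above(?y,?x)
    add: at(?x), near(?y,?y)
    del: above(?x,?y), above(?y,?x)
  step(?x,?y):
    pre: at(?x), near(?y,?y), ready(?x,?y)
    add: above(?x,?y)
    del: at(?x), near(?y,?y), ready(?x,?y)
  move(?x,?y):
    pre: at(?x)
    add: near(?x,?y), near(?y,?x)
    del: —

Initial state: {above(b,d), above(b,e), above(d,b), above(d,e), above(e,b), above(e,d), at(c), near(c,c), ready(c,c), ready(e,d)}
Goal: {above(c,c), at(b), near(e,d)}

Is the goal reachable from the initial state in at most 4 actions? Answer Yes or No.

1. bind(b,e)  →  {above(b,d), above(d,b), above(d,e), above(e,d), at(b), at(c), near(c,c), near(e,e), ready(c,c), ready(e,d)}
2. bind(e,d)  →  {above(b,d), above(d,b), at(b), at(c), at(e), near(c,c), near(d,d), near(e,e), ready(c,c), ready(e,d)}
3. step(c,c)  →  {above(b,d), above(c,c), above(d,b), at(b), at(e), near(d,d), near(e,e), ready(e,d)}
4. move(e,d)  →  {above(b,d), above(c,c), above(d,b), at(b), at(e), near(d,d), near(d,e), near(e,d), near(e,e), ready(e,d)}
optimal plan length = 4; 4 ≤ 4

Yes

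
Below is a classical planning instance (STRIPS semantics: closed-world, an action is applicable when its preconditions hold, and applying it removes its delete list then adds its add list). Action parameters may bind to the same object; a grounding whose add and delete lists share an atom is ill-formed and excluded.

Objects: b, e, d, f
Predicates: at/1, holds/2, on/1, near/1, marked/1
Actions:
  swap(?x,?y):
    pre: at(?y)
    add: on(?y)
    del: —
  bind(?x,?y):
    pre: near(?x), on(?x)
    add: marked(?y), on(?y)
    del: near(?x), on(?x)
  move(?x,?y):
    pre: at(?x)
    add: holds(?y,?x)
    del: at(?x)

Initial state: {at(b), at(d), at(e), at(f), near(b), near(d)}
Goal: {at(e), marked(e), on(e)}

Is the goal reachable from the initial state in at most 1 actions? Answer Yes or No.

No

1. swap(b,b)  →  {at(b), at(d), at(e), at(f), near(b), near(d), on(b)}
2. bind(b,e)  →  {at(b), at(d), at(e), at(f), marked(e), near(d), on(e)}
optimal plan length = 2; 2 > 1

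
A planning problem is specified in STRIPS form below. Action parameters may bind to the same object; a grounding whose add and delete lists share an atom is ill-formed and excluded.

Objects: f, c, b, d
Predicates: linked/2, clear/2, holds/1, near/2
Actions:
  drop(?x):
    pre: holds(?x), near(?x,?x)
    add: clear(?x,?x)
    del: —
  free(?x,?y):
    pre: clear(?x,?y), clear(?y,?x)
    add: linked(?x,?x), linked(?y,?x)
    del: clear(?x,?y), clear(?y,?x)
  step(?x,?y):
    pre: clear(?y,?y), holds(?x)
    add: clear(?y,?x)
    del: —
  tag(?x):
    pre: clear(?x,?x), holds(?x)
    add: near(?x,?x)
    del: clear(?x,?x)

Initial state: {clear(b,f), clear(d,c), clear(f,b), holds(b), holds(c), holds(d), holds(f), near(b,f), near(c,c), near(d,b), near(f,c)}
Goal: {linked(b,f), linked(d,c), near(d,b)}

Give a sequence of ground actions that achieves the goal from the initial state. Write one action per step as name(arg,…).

drop(c); free(f,b); step(d,c); free(c,d)

1. drop(c)  →  {clear(b,f), clear(c,c), clear(d,c), clear(f,b), holds(b), holds(c), holds(d), holds(f), near(b,f), near(c,c), near(d,b), near(f,c)}
2. free(f,b)  →  {clear(c,c), clear(d,c), holds(b), holds(c), holds(d), holds(f), linked(b,f), linked(f,f), near(b,f), near(c,c), near(d,b), near(f,c)}
3. step(d,c)  →  {clear(c,c), clear(c,d), clear(d,c), holds(b), holds(c), holds(d), holds(f), linked(b,f), linked(f,f), near(b,f), near(c,c), near(d,b), near(f,c)}
4. free(c,d)  →  {clear(c,c), holds(b), holds(c), holds(d), holds(f), linked(b,f), linked(c,c), linked(d,c), linked(f,f), near(b,f), near(c,c), near(d,b), near(f,c)}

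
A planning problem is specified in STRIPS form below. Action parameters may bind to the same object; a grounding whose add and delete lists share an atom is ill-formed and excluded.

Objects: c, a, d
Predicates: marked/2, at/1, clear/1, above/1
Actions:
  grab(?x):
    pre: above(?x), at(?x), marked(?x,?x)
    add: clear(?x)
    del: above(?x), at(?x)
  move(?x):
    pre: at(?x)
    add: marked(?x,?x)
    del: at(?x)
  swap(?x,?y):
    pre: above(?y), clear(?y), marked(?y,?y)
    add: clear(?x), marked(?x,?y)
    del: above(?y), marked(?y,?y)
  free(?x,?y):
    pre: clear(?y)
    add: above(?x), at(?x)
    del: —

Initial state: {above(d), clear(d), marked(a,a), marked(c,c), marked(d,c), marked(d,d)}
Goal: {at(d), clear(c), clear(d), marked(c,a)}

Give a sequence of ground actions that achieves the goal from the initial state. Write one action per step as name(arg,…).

1. swap(a,d)  →  {clear(a), clear(d), marked(a,a), marked(a,d), marked(c,c), marked(d,c)}
2. free(a,a)  →  {above(a), at(a), clear(a), clear(d), marked(a,a), marked(a,d), marked(c,c), marked(d,c)}
3. swap(c,a)  →  {at(a), clear(a), clear(c), clear(d), marked(a,d), marked(c,a), marked(c,c), marked(d,c)}
4. free(d,c)  →  {above(d), at(a), at(d), clear(a), clear(c), clear(d), marked(a,d), marked(c,a), marked(c,c), marked(d,c)}

swap(a,d); free(a,a); swap(c,a); free(d,c)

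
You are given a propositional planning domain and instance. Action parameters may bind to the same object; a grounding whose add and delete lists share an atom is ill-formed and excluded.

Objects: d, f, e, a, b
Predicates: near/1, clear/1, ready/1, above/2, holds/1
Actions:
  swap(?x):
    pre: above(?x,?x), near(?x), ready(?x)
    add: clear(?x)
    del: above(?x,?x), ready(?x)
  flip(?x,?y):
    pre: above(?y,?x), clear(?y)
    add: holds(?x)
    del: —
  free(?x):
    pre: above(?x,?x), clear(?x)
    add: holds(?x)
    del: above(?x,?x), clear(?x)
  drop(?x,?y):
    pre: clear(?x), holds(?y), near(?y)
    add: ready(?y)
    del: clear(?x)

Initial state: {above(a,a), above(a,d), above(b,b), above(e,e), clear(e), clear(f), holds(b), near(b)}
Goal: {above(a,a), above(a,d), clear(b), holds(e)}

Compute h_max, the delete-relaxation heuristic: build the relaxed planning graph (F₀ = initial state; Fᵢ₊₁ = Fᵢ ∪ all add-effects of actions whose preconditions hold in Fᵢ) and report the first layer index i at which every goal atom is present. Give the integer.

F0 = init (8 atoms)
F1 = F0 ∪ {holds(e), ready(b)}  (10 atoms)
F2 = F1 ∪ {clear(b)}  (11 atoms)
goal ⊆ F2  ⇒  h_max = 2

2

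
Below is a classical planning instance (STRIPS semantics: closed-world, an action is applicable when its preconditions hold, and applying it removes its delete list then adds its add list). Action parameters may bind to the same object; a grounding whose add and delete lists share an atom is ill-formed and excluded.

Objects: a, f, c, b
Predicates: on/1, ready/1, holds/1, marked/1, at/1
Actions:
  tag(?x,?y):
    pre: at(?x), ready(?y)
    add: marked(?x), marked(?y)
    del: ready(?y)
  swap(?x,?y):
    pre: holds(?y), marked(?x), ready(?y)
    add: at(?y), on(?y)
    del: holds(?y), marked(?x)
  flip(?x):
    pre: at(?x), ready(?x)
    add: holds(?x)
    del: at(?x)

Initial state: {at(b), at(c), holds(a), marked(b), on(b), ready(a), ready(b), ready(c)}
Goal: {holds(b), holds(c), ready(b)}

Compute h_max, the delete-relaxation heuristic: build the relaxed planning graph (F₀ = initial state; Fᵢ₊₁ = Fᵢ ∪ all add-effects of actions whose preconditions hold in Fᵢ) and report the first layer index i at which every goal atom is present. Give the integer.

F0 = init (8 atoms)
F1 = F0 ∪ {at(a), holds(b), holds(c), marked(a), marked(c), on(a)}  (14 atoms)
goal ⊆ F1  ⇒  h_max = 1

1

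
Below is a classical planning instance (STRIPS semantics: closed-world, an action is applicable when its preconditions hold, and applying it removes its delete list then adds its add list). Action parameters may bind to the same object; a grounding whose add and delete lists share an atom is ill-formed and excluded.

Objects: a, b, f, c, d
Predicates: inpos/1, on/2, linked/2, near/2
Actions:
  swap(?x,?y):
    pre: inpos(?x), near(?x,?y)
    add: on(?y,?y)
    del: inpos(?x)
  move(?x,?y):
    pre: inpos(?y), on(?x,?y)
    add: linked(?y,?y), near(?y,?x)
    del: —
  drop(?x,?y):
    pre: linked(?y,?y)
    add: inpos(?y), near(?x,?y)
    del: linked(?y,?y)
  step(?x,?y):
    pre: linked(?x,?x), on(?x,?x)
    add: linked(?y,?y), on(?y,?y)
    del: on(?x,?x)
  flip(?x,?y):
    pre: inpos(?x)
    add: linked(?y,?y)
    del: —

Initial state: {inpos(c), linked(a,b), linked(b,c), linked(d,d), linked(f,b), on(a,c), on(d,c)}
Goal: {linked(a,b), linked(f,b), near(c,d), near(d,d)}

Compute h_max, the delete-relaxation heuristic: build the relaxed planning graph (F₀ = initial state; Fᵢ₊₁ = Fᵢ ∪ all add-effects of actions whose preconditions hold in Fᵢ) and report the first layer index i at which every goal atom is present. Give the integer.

1

F0 = init (7 atoms)
F1 = F0 ∪ {inpos(d), linked(a,a), linked(b,b), linked(c,c), linked(f,f), near(a,d), near(b,d), near(c,a), near(c,d), near(d,d), near(f,d)}  (18 atoms)
goal ⊆ F1  ⇒  h_max = 1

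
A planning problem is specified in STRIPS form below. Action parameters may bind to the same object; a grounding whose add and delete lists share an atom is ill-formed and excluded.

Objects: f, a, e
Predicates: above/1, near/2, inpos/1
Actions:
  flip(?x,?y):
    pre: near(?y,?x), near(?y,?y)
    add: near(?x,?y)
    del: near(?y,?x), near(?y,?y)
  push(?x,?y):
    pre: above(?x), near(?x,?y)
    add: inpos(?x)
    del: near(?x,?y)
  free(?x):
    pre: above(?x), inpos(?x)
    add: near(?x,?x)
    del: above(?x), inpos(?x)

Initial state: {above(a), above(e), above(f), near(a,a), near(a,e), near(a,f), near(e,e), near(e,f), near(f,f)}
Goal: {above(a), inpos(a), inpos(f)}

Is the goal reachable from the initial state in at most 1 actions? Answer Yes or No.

1. push(f,f)  →  {above(a), above(e), above(f), inpos(f), near(a,a), near(a,e), near(a,f), near(e,e), near(e,f)}
2. push(a,f)  →  {above(a), above(e), above(f), inpos(a), inpos(f), near(a,a), near(a,e), near(e,e), near(e,f)}
optimal plan length = 2; 2 > 1

No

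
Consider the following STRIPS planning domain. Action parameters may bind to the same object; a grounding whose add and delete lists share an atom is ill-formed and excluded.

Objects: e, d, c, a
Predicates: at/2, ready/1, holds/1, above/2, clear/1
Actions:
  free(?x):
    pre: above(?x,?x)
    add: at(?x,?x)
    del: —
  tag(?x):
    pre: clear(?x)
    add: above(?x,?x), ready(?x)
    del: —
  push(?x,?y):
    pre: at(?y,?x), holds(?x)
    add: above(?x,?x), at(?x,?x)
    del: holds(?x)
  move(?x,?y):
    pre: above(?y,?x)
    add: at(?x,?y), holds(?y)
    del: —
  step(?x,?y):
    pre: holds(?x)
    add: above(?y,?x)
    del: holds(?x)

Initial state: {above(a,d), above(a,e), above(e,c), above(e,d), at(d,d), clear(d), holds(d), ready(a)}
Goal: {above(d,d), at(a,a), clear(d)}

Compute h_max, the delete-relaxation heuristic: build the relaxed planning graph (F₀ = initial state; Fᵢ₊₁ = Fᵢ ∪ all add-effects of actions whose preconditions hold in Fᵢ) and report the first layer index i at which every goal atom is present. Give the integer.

F0 = init (8 atoms)
F1 = F0 ∪ {above(c,d), above(d,d), at(c,e), at(d,a), at(d,e), at(e,a), holds(a), holds(e), ready(d)}  (17 atoms)
F2 = F1 ∪ {above(a,a), above(c,a), above(c,e), above(d,a), above(d,e), above(e,a), above(e,e), at(a,a), at(d,c), at(e,e), holds(c)}  (28 atoms)
goal ⊆ F2  ⇒  h_max = 2

2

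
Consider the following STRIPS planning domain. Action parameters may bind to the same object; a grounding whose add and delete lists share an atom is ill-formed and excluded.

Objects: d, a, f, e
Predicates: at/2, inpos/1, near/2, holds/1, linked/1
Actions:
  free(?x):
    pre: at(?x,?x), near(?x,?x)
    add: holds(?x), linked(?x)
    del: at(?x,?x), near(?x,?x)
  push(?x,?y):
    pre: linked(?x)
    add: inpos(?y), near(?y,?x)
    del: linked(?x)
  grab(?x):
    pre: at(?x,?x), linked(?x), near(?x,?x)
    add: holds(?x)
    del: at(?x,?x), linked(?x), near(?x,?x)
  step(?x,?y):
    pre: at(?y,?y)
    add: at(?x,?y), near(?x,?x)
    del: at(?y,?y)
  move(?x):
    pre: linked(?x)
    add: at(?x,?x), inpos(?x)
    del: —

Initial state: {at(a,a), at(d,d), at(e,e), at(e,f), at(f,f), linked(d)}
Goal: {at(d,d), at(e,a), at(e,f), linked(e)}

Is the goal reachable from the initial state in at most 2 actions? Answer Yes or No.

Yes

1. step(e,a)  →  {at(d,d), at(e,a), at(e,e), at(e,f), at(f,f), linked(d), near(e,e)}
2. free(e)  →  {at(d,d), at(e,a), at(e,f), at(f,f), holds(e), linked(d), linked(e)}
optimal plan length = 2; 2 ≤ 2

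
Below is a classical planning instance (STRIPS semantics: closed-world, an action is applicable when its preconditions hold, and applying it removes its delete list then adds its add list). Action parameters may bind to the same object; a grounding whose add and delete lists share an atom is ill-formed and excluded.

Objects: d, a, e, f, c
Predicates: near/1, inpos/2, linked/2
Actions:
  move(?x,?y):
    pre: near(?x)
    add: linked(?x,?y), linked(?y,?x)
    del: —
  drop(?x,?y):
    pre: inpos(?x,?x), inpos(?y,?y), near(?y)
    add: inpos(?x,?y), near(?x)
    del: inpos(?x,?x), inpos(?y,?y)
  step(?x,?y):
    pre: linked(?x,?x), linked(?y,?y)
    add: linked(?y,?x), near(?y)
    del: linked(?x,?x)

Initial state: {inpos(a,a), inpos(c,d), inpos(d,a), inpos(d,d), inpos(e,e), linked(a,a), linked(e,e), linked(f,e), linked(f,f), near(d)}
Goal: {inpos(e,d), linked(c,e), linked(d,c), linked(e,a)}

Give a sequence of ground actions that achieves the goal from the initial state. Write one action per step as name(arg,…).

move(d,c); drop(e,d); move(e,a); move(e,c)

1. move(d,c)  →  {inpos(a,a), inpos(c,d), inpos(d,a), inpos(d,d), inpos(e,e), linked(a,a), linked(c,d), linked(d,c), linked(e,e), linked(f,e), linked(f,f), near(d)}
2. drop(e,d)  →  {inpos(a,a), inpos(c,d), inpos(d,a), inpos(e,d), linked(a,a), linked(c,d), linked(d,c), linked(e,e), linked(f,e), linked(f,f), near(d), near(e)}
3. move(e,a)  →  {inpos(a,a), inpos(c,d), inpos(d,a), inpos(e,d), linked(a,a), linked(a,e), linked(c,d), linked(d,c), linked(e,a), linked(e,e), linked(f,e), linked(f,f), near(d), near(e)}
4. move(e,c)  →  {inpos(a,a), inpos(c,d), inpos(d,a), inpos(e,d), linked(a,a), linked(a,e), linked(c,d), linked(c,e), linked(d,c), linked(e,a), linked(e,c), linked(e,e), linked(f,e), linked(f,f), near(d), near(e)}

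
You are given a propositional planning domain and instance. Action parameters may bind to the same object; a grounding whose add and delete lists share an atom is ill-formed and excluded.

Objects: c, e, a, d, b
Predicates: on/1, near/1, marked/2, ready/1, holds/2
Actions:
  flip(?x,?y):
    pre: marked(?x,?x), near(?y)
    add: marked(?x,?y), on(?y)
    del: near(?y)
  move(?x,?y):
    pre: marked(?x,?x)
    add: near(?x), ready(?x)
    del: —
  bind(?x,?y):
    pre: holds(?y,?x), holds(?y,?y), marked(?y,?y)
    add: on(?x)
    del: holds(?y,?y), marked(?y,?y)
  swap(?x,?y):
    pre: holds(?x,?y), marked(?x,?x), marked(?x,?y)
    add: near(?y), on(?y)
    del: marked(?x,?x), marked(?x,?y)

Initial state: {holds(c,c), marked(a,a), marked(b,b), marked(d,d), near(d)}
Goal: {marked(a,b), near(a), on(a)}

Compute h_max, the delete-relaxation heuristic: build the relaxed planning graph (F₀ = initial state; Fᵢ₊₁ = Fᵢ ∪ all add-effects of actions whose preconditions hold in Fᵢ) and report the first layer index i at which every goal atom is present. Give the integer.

F0 = init (5 atoms)
F1 = F0 ∪ {marked(a,d), marked(b,d), near(a), near(b), on(d), ready(a), ready(b), ready(d)}  (13 atoms)
F2 = F1 ∪ {marked(a,b), marked(b,a), marked(d,a), marked(d,b), on(a), on(b)}  (19 atoms)
goal ⊆ F2  ⇒  h_max = 2

2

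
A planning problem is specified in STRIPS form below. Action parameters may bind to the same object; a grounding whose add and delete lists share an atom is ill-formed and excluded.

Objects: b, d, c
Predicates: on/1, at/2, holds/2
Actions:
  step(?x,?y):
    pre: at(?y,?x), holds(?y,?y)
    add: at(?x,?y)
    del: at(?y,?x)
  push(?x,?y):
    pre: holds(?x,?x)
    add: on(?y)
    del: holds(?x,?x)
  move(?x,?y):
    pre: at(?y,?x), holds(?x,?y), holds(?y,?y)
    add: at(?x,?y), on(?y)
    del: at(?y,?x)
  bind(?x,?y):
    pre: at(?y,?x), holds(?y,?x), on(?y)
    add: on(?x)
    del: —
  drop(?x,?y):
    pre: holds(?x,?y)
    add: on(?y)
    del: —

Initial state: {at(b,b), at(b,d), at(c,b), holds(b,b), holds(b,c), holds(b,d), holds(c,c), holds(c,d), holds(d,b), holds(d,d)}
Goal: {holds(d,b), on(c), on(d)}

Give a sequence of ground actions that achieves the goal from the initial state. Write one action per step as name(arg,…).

push(b,d); push(d,c)

1. push(b,d)  →  {at(b,b), at(b,d), at(c,b), holds(b,c), holds(b,d), holds(c,c), holds(c,d), holds(d,b), holds(d,d), on(d)}
2. push(d,c)  →  {at(b,b), at(b,d), at(c,b), holds(b,c), holds(b,d), holds(c,c), holds(c,d), holds(d,b), on(c), on(d)}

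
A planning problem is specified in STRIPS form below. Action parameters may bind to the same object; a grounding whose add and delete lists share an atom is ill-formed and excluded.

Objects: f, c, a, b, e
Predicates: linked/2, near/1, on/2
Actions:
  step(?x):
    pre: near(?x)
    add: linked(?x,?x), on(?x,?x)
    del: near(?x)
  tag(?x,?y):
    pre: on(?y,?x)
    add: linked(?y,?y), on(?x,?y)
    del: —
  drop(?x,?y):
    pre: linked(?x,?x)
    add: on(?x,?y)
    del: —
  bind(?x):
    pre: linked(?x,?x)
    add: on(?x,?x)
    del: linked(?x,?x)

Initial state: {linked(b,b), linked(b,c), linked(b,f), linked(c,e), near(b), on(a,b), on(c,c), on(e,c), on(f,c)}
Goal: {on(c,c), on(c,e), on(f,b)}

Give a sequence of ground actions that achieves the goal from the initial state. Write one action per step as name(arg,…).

1. tag(c,f)  →  {linked(b,b), linked(b,c), linked(b,f), linked(c,e), linked(f,f), near(b), on(a,b), on(c,c), on(c,f), on(e,c), on(f,c)}
2. tag(c,e)  →  {linked(b,b), linked(b,c), linked(b,f), linked(c,e), linked(e,e), linked(f,f), near(b), on(a,b), on(c,c), on(c,e), on(c,f), on(e,c), on(f,c)}
3. drop(f,b)  →  {linked(b,b), linked(b,c), linked(b,f), linked(c,e), linked(e,e), linked(f,f), near(b), on(a,b), on(c,c), on(c,e), on(c,f), on(e,c), on(f,b), on(f,c)}

tag(c,f); tag(c,e); drop(f,b)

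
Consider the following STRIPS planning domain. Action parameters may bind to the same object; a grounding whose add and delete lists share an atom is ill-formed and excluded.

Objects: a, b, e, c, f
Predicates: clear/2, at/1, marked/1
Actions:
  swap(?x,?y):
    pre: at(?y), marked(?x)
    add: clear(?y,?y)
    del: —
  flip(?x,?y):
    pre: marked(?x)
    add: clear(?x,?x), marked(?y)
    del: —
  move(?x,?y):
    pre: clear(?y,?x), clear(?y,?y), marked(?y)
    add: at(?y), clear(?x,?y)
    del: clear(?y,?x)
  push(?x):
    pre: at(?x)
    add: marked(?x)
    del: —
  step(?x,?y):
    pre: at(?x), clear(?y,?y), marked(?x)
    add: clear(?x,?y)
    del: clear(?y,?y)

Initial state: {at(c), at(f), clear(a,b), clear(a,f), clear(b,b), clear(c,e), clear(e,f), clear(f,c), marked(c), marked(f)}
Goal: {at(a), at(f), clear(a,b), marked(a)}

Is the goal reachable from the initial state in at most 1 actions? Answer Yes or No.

1. flip(c,a)  →  {at(c), at(f), clear(a,b), clear(a,f), clear(b,b), clear(c,c), clear(c,e), clear(e,f), clear(f,c), marked(a), marked(c), marked(f)}
2. flip(a,a)  →  {at(c), at(f), clear(a,a), clear(a,b), clear(a,f), clear(b,b), clear(c,c), clear(c,e), clear(e,f), clear(f,c), marked(a), marked(c), marked(f)}
3. move(f,a)  →  {at(a), at(c), at(f), clear(a,a), clear(a,b), clear(b,b), clear(c,c), clear(c,e), clear(e,f), clear(f,a), clear(f,c), marked(a), marked(c), marked(f)}
optimal plan length = 3; 3 > 1

No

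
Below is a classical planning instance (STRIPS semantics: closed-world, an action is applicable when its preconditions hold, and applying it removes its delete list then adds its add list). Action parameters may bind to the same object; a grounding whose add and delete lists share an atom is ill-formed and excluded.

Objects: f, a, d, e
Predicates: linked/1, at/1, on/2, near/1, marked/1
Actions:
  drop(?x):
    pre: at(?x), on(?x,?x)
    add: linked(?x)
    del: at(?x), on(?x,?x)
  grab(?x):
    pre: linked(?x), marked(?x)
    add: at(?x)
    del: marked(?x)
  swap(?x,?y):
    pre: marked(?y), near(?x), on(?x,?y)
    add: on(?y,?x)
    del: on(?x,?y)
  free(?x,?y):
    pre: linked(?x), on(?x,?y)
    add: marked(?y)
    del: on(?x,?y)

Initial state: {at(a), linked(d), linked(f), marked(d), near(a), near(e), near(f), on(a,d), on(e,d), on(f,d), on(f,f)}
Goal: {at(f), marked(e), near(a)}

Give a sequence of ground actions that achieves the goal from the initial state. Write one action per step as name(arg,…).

1. swap(e,d)  →  {at(a), linked(d), linked(f), marked(d), near(a), near(e), near(f), on(a,d), on(d,e), on(f,d), on(f,f)}
2. free(f,f)  →  {at(a), linked(d), linked(f), marked(d), marked(f), near(a), near(e), near(f), on(a,d), on(d,e), on(f,d)}
3. grab(f)  →  {at(a), at(f), linked(d), linked(f), marked(d), near(a), near(e), near(f), on(a,d), on(d,e), on(f,d)}
4. free(d,e)  →  {at(a), at(f), linked(d), linked(f), marked(d), marked(e), near(a), near(e), near(f), on(a,d), on(f,d)}

swap(e,d); free(f,f); grab(f); free(d,e)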